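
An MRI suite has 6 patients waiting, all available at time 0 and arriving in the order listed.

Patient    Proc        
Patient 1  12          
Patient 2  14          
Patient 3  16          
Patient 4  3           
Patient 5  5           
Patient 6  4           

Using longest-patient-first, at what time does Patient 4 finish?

54

LPT (decreasing processing time): Patient 3 Patient 2 Patient 1 Patient 5 Patient 6 Patient 4.
Patient 3: 0→16
Patient 2: 16→30
Patient 1: 30→42
Patient 5: 42→47
Patient 6: 47→51
Patient 4: 51→54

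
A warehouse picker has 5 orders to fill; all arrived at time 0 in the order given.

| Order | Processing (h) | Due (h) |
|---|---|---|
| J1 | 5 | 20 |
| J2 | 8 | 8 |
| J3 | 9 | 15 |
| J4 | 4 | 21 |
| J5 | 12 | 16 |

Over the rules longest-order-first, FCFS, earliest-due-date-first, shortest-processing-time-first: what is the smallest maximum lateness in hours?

LPT (decreasing processing time): J5 J3 J2 J1 J4.
J5: 0→12, due 16, lateness -4
J3: 12→21, due 15, lateness 6
J2: 21→29, due 8, lateness 21
J1: 29→34, due 20, lateness 14
J4: 34→38, due 21, lateness 17
Maximum = 21.
FIFO (arrival order): J1 J2 J3 J4 J5.
J1: 0→5, due 20, lateness -15
J2: 5→13, due 8, lateness 5
J3: 13→22, due 15, lateness 7
J4: 22→26, due 21, lateness 5
J5: 26→38, due 16, lateness 22
Maximum = 22.
EDD (increasing due date): J2 J3 J5 J1 J4.
J2: 0→8, due 8, lateness 0
J3: 8→17, due 15, lateness 2
J5: 17→29, due 16, lateness 13
J1: 29→34, due 20, lateness 14
J4: 34→38, due 21, lateness 17
Maximum = 17.
SPT (increasing processing time): J4 J1 J2 J3 J5.
J4: 0→4, due 21, lateness -17
J1: 4→9, due 20, lateness -11
J2: 9→17, due 8, lateness 9
J3: 17→26, due 15, lateness 11
J5: 26→38, due 16, lateness 22
Maximum = 22.
LPT 21, FIFO 22, EDD 17, SPT 22 → minimum 17.

17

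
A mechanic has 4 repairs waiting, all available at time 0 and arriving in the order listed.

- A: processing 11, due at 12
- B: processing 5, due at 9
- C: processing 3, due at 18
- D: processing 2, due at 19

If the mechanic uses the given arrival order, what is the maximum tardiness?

FIFO (arrival order): A B C D.
A: 0→11, due 12, tardiness 0
B: 11→16, due 9, tardiness 7
C: 16→19, due 18, tardiness 1
D: 19→21, due 19, tardiness 2
Maximum = 7.

7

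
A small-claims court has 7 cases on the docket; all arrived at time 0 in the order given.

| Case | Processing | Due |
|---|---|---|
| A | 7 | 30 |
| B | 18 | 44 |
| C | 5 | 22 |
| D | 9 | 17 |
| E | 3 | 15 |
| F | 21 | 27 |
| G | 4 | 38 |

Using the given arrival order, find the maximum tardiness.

36

FIFO (arrival order): A B C D E F G.
A: 0→7, due 30, tardiness 0
B: 7→25, due 44, tardiness 0
C: 25→30, due 22, tardiness 8
D: 30→39, due 17, tardiness 22
E: 39→42, due 15, tardiness 27
F: 42→63, due 27, tardiness 36
G: 63→67, due 38, tardiness 29
Maximum = 36.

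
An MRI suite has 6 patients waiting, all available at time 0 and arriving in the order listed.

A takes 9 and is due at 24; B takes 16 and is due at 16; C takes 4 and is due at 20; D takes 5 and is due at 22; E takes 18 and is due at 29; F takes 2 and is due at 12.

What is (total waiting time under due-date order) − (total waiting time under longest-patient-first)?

EDD (increasing due date): F B C D A E.
F: waits 0, runs 0→2
B: waits 2, runs 2→18
C: waits 18, runs 18→22
D: waits 22, runs 22→27
A: waits 27, runs 27→36
E: waits 36, runs 36→54
Sum = 0+2+18+22+27+36 = 105.
LPT (decreasing processing time): E B A D C F.
E: waits 0, runs 0→18
B: waits 18, runs 18→34
A: waits 34, runs 34→43
D: waits 43, runs 43→48
C: waits 48, runs 48→52
F: waits 52, runs 52→54
Sum = 0+18+34+43+48+52 = 195.
Difference = 105 − 195 = -90.

-90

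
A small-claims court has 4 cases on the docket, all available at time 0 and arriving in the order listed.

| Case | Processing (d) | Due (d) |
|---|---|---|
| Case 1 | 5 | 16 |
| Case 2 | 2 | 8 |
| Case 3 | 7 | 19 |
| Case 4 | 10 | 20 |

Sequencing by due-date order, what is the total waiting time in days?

EDD (increasing due date): Case 2 Case 1 Case 3 Case 4.
Case 2: waits 0, runs 0→2
Case 1: waits 2, runs 2→7
Case 3: waits 7, runs 7→14
Case 4: waits 14, runs 14→24
Sum = 0+2+7+14 = 23.

23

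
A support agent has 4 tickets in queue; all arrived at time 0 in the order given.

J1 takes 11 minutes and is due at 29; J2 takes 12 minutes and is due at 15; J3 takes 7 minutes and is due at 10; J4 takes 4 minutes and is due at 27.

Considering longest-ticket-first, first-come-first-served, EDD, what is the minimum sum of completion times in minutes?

83

LPT (decreasing processing time): J2 J1 J3 J4.
J2: 0→12
J1: 12→23
J3: 23→30
J4: 30→34
Sum = 12+23+30+34 = 99.
FIFO (arrival order): J1 J2 J3 J4.
J1: 0→11
J2: 11→23
J3: 23→30
J4: 30→34
Sum = 11+23+30+34 = 98.
EDD (increasing due date): J3 J2 J4 J1.
J3: 0→7
J2: 7→19
J4: 19→23
J1: 23→34
Sum = 7+19+23+34 = 83.
LPT 99, FIFO 98, EDD 83 → minimum 83.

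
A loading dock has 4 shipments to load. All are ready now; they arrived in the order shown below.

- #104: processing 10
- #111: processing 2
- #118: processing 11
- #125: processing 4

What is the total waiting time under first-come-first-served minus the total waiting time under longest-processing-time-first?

-12

FIFO (arrival order): #104 #111 #118 #125.
#104: waits 0, runs 0→10
#111: waits 10, runs 10→12
#118: waits 12, runs 12→23
#125: waits 23, runs 23→27
Sum = 0+10+12+23 = 45.
LPT (decreasing processing time): #118 #104 #125 #111.
#118: waits 0, runs 0→11
#104: waits 11, runs 11→21
#125: waits 21, runs 21→25
#111: waits 25, runs 25→27
Sum = 0+11+21+25 = 57.
Difference = 45 − 57 = -12.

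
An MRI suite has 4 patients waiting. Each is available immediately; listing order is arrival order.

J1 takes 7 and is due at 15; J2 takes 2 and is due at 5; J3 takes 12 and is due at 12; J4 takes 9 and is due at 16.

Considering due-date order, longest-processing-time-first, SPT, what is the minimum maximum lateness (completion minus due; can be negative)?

14

EDD (increasing due date): J2 J3 J1 J4.
J2: 0→2, due 5, lateness -3
J3: 2→14, due 12, lateness 2
J1: 14→21, due 15, lateness 6
J4: 21→30, due 16, lateness 14
Maximum = 14.
LPT (decreasing processing time): J3 J4 J1 J2.
J3: 0→12, due 12, lateness 0
J4: 12→21, due 16, lateness 5
J1: 21→28, due 15, lateness 13
J2: 28→30, due 5, lateness 25
Maximum = 25.
SPT (increasing processing time): J2 J1 J4 J3.
J2: 0→2, due 5, lateness -3
J1: 2→9, due 15, lateness -6
J4: 9→18, due 16, lateness 2
J3: 18→30, due 12, lateness 18
Maximum = 18.
EDD 14, LPT 25, SPT 18 → minimum 14.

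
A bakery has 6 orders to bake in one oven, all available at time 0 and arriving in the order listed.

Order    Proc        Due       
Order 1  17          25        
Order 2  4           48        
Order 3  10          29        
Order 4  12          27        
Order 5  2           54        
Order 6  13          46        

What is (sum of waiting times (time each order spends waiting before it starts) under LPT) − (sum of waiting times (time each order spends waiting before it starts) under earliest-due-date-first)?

4

LPT (decreasing processing time): Order 1 Order 6 Order 4 Order 3 Order 2 Order 5.
Order 1: waits 0, runs 0→17
Order 6: waits 17, runs 17→30
Order 4: waits 30, runs 30→42
Order 3: waits 42, runs 42→52
Order 2: waits 52, runs 52→56
Order 5: waits 56, runs 56→58
Sum = 0+17+30+42+52+56 = 197.
EDD (increasing due date): Order 1 Order 4 Order 3 Order 6 Order 2 Order 5.
Order 1: waits 0, runs 0→17
Order 4: waits 17, runs 17→29
Order 3: waits 29, runs 29→39
Order 6: waits 39, runs 39→52
Order 2: waits 52, runs 52→56
Order 5: waits 56, runs 56→58
Sum = 0+17+29+39+52+56 = 193.
Difference = 197 − 193 = 4.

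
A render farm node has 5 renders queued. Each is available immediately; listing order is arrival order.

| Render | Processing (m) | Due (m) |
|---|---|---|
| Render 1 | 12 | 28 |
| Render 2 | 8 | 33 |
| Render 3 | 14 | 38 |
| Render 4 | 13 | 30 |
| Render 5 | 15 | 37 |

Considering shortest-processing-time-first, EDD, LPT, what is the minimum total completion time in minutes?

170

SPT (increasing processing time): Render 2 Render 1 Render 4 Render 3 Render 5.
Render 2: 0→8
Render 1: 8→20
Render 4: 20→33
Render 3: 33→47
Render 5: 47→62
Sum = 8+20+33+47+62 = 170.
EDD (increasing due date): Render 1 Render 4 Render 2 Render 5 Render 3.
Render 1: 0→12
Render 4: 12→25
Render 2: 25→33
Render 5: 33→48
Render 3: 48→62
Sum = 12+25+33+48+62 = 180.
LPT (decreasing processing time): Render 5 Render 3 Render 4 Render 1 Render 2.
Render 5: 0→15
Render 3: 15→29
Render 4: 29→42
Render 1: 42→54
Render 2: 54→62
Sum = 15+29+42+54+62 = 202.
SPT 170, EDD 180, LPT 202 → minimum 170.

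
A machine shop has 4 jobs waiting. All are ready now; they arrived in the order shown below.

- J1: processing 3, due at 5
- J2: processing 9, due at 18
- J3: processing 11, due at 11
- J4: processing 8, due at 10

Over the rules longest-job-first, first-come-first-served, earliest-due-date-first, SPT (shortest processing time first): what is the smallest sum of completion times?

65

LPT (decreasing processing time): J3 J2 J4 J1.
J3: 0→11
J2: 11→20
J4: 20→28
J1: 28→31
Sum = 11+20+28+31 = 90.
FIFO (arrival order): J1 J2 J3 J4.
J1: 0→3
J2: 3→12
J3: 12→23
J4: 23→31
Sum = 3+12+23+31 = 69.
EDD (increasing due date): J1 J4 J3 J2.
J1: 0→3
J4: 3→11
J3: 11→22
J2: 22→31
Sum = 3+11+22+31 = 67.
SPT (increasing processing time): J1 J4 J2 J3.
J1: 0→3
J4: 3→11
J2: 11→20
J3: 20→31
Sum = 3+11+20+31 = 65.
LPT 90, FIFO 69, EDD 67, SPT 65 → minimum 65.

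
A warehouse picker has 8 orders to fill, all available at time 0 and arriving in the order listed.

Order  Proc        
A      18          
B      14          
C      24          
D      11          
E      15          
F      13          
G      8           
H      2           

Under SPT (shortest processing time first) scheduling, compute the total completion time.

SPT (increasing processing time): H G D F B E A C.
H: 0→2
G: 2→10
D: 10→21
F: 21→34
B: 34→48
E: 48→63
A: 63→81
C: 81→105
Sum = 2+10+21+34+48+63+81+105 = 364.

364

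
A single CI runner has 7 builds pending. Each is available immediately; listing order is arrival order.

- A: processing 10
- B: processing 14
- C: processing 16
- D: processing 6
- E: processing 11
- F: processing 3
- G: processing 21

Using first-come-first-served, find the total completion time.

FIFO (arrival order): A B C D E F G.
A: 0→10
B: 10→24
C: 24→40
D: 40→46
E: 46→57
F: 57→60
G: 60→81
Sum = 10+24+40+46+57+60+81 = 318.

318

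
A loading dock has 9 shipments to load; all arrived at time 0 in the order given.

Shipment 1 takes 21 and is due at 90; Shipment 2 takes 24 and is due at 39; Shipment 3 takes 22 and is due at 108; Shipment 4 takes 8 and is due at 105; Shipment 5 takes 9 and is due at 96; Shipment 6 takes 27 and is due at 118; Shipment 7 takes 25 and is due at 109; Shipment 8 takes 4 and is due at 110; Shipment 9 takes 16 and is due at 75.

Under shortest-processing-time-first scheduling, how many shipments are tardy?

3

SPT (increasing processing time): Shipment 8 Shipment 4 Shipment 5 Shipment 9 Shipment 1 Shipment 3 Shipment 2 Shipment 7 Shipment 6.
Shipment 8: 0→4, due 110, tardiness 0
Shipment 4: 4→12, due 105, tardiness 0
Shipment 5: 12→21, due 96, tardiness 0
Shipment 9: 21→37, due 75, tardiness 0
Shipment 1: 37→58, due 90, tardiness 0
Shipment 3: 58→80, due 108, tardiness 0
Shipment 2: 80→104, due 39, tardiness 65
Shipment 7: 104→129, due 109, tardiness 20
Shipment 6: 129→156, due 118, tardiness 38
Late shipments: 3.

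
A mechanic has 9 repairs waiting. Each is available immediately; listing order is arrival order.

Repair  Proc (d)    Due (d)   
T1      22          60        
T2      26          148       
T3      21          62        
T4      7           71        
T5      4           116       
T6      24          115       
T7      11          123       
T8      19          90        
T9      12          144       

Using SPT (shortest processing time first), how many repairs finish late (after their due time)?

SPT (increasing processing time): T5 T4 T7 T9 T8 T3 T1 T6 T2.
T5: 0→4, due 116, tardiness 0
T4: 4→11, due 71, tardiness 0
T7: 11→22, due 123, tardiness 0
T9: 22→34, due 144, tardiness 0
T8: 34→53, due 90, tardiness 0
T3: 53→74, due 62, tardiness 12
T1: 74→96, due 60, tardiness 36
T6: 96→120, due 115, tardiness 5
T2: 120→146, due 148, tardiness 0
Late repairs: 3.

3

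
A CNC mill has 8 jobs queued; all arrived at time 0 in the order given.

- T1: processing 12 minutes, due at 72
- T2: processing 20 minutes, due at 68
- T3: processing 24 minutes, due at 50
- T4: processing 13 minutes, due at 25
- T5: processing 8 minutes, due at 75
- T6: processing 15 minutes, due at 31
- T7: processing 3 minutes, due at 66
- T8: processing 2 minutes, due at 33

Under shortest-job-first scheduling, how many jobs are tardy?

4

SPT (increasing processing time): T8 T7 T5 T1 T4 T6 T2 T3.
T8: 0→2, due 33, tardiness 0
T7: 2→5, due 66, tardiness 0
T5: 5→13, due 75, tardiness 0
T1: 13→25, due 72, tardiness 0
T4: 25→38, due 25, tardiness 13
T6: 38→53, due 31, tardiness 22
T2: 53→73, due 68, tardiness 5
T3: 73→97, due 50, tardiness 47
Late jobs: 4.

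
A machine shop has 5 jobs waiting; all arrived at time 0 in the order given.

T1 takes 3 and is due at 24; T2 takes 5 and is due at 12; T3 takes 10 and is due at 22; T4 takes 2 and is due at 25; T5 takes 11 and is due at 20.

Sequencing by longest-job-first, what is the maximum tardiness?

14

LPT (decreasing processing time): T5 T3 T2 T1 T4.
T5: 0→11, due 20, tardiness 0
T3: 11→21, due 22, tardiness 0
T2: 21→26, due 12, tardiness 14
T1: 26→29, due 24, tardiness 5
T4: 29→31, due 25, tardiness 6
Maximum = 14.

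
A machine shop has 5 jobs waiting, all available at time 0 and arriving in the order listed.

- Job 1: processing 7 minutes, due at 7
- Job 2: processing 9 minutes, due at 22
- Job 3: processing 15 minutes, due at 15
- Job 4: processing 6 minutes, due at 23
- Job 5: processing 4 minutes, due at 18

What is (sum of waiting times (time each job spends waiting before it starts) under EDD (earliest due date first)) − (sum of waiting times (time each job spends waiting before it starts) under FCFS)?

-1

EDD (increasing due date): Job 1 Job 3 Job 5 Job 2 Job 4.
Job 1: waits 0, runs 0→7
Job 3: waits 7, runs 7→22
Job 5: waits 22, runs 22→26
Job 2: waits 26, runs 26→35
Job 4: waits 35, runs 35→41
Sum = 0+7+22+26+35 = 90.
FIFO (arrival order): Job 1 Job 2 Job 3 Job 4 Job 5.
Job 1: waits 0, runs 0→7
Job 2: waits 7, runs 7→16
Job 3: waits 16, runs 16→31
Job 4: waits 31, runs 31→37
Job 5: waits 37, runs 37→41
Sum = 0+7+16+31+37 = 91.
Difference = 90 − 91 = -1.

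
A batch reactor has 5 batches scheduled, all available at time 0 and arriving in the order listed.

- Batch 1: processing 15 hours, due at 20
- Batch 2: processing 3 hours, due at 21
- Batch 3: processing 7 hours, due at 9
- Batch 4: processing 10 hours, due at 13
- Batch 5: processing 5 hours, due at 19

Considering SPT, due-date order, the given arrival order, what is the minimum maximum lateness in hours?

19

SPT (increasing processing time): Batch 2 Batch 5 Batch 3 Batch 4 Batch 1.
Batch 2: 0→3, due 21, lateness -18
Batch 5: 3→8, due 19, lateness -11
Batch 3: 8→15, due 9, lateness 6
Batch 4: 15→25, due 13, lateness 12
Batch 1: 25→40, due 20, lateness 20
Maximum = 20.
EDD (increasing due date): Batch 3 Batch 4 Batch 5 Batch 1 Batch 2.
Batch 3: 0→7, due 9, lateness -2
Batch 4: 7→17, due 13, lateness 4
Batch 5: 17→22, due 19, lateness 3
Batch 1: 22→37, due 20, lateness 17
Batch 2: 37→40, due 21, lateness 19
Maximum = 19.
FIFO (arrival order): Batch 1 Batch 2 Batch 3 Batch 4 Batch 5.
Batch 1: 0→15, due 20, lateness -5
Batch 2: 15→18, due 21, lateness -3
Batch 3: 18→25, due 9, lateness 16
Batch 4: 25→35, due 13, lateness 22
Batch 5: 35→40, due 19, lateness 21
Maximum = 22.
SPT 20, EDD 19, FIFO 22 → minimum 19.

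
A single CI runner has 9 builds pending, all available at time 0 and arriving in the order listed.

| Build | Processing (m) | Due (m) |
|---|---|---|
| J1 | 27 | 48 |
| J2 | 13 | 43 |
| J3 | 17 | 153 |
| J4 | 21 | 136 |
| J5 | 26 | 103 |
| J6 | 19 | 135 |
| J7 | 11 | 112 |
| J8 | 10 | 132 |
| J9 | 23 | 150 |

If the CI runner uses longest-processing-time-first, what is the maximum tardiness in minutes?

103

LPT (decreasing processing time): J1 J5 J9 J4 J6 J3 J2 J7 J8.
J1: 0→27, due 48, tardiness 0
J5: 27→53, due 103, tardiness 0
J9: 53→76, due 150, tardiness 0
J4: 76→97, due 136, tardiness 0
J6: 97→116, due 135, tardiness 0
J3: 116→133, due 153, tardiness 0
J2: 133→146, due 43, tardiness 103
J7: 146→157, due 112, tardiness 45
J8: 157→167, due 132, tardiness 35
Maximum = 103.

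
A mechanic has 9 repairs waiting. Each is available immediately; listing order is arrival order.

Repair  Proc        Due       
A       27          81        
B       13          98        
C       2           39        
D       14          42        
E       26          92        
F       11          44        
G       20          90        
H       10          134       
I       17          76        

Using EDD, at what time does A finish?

71

EDD (increasing due date): C D F I A G E B H.
C: 0→2
D: 2→16
F: 16→27
I: 27→44
A: 44→71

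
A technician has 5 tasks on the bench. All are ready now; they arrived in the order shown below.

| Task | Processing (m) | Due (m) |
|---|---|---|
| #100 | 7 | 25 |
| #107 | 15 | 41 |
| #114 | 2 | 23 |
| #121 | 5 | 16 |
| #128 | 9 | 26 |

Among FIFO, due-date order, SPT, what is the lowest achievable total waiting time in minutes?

FIFO (arrival order): #100 #107 #114 #121 #128.
#100: waits 0, runs 0→7
#107: waits 7, runs 7→22
#114: waits 22, runs 22→24
#121: waits 24, runs 24→29
#128: waits 29, runs 29→38
Sum = 0+7+22+24+29 = 82.
EDD (increasing due date): #121 #114 #100 #128 #107.
#121: waits 0, runs 0→5
#114: waits 5, runs 5→7
#100: waits 7, runs 7→14
#128: waits 14, runs 14→23
#107: waits 23, runs 23→38
Sum = 0+5+7+14+23 = 49.
SPT (increasing processing time): #114 #121 #100 #128 #107.
#114: waits 0, runs 0→2
#121: waits 2, runs 2→7
#100: waits 7, runs 7→14
#128: waits 14, runs 14→23
#107: waits 23, runs 23→38
Sum = 0+2+7+14+23 = 46.
FIFO 82, EDD 49, SPT 46 → minimum 46.

46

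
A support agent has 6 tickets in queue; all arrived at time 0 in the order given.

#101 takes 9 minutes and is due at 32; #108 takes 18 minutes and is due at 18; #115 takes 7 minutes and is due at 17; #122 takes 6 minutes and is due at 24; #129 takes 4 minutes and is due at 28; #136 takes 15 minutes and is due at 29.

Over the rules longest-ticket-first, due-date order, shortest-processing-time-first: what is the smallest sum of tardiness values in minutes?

53

LPT (decreasing processing time): #108 #136 #101 #115 #122 #129.
#108: 0→18, due 18, tardiness 0
#136: 18→33, due 29, tardiness 4
#101: 33→42, due 32, tardiness 10
#115: 42→49, due 17, tardiness 32
#122: 49→55, due 24, tardiness 31
#129: 55→59, due 28, tardiness 31
Sum = 0+4+10+32+31+31 = 108.
EDD (increasing due date): #115 #108 #122 #129 #136 #101.
#115: 0→7, due 17, tardiness 0
#108: 7→25, due 18, tardiness 7
#122: 25→31, due 24, tardiness 7
#129: 31→35, due 28, tardiness 7
#136: 35→50, due 29, tardiness 21
#101: 50→59, due 32, tardiness 27
Sum = 0+7+7+7+21+27 = 69.
SPT (increasing processing time): #129 #122 #115 #101 #136 #108.
#129: 0→4, due 28, tardiness 0
#122: 4→10, due 24, tardiness 0
#115: 10→17, due 17, tardiness 0
#101: 17→26, due 32, tardiness 0
#136: 26→41, due 29, tardiness 12
#108: 41→59, due 18, tardiness 41
Sum = 0+0+0+0+12+41 = 53.
LPT 108, EDD 69, SPT 53 → minimum 53.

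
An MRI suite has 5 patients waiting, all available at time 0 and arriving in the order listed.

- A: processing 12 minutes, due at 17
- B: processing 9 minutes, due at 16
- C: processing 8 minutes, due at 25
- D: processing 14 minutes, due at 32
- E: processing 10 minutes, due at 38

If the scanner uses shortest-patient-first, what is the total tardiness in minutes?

44

SPT (increasing processing time): C B E A D.
C: 0→8, due 25, tardiness 0
B: 8→17, due 16, tardiness 1
E: 17→27, due 38, tardiness 0
A: 27→39, due 17, tardiness 22
D: 39→53, due 32, tardiness 21
Sum = 0+1+0+22+21 = 44.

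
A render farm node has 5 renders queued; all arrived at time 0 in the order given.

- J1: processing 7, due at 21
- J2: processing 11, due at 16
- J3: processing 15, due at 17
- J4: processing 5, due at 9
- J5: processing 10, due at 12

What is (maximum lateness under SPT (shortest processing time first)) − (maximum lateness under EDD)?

SPT (increasing processing time): J4 J1 J5 J2 J3.
J4: 0→5, due 9, lateness -4
J1: 5→12, due 21, lateness -9
J5: 12→22, due 12, lateness 10
J2: 22→33, due 16, lateness 17
J3: 33→48, due 17, lateness 31
Maximum = 31.
EDD (increasing due date): J4 J5 J2 J3 J1.
J4: 0→5, due 9, lateness -4
J5: 5→15, due 12, lateness 3
J2: 15→26, due 16, lateness 10
J3: 26→41, due 17, lateness 24
J1: 41→48, due 21, lateness 27
Maximum = 27.
Difference = 31 − 27 = 4.

4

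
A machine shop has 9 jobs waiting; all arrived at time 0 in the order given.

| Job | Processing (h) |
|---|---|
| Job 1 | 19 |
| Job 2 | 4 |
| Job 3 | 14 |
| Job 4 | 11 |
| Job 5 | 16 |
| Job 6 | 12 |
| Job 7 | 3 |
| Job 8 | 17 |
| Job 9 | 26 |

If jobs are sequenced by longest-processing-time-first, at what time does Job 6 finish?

104

LPT (decreasing processing time): Job 9 Job 1 Job 8 Job 5 Job 3 Job 6 Job 4 Job 2 Job 7.
Job 9: 0→26
Job 1: 26→45
Job 8: 45→62
Job 5: 62→78
Job 3: 78→92
Job 6: 92→104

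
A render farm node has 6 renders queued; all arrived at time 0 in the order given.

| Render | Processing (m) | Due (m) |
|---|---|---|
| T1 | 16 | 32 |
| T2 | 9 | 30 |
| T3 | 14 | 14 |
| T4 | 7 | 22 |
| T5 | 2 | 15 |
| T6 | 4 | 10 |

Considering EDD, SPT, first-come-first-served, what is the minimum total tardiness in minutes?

EDD (increasing due date): T6 T3 T5 T4 T2 T1.
T6: 0→4, due 10, tardiness 0
T3: 4→18, due 14, tardiness 4
T5: 18→20, due 15, tardiness 5
T4: 20→27, due 22, tardiness 5
T2: 27→36, due 30, tardiness 6
T1: 36→52, due 32, tardiness 20
Sum = 0+4+5+5+6+20 = 40.
SPT (increasing processing time): T5 T6 T4 T2 T3 T1.
T5: 0→2, due 15, tardiness 0
T6: 2→6, due 10, tardiness 0
T4: 6→13, due 22, tardiness 0
T2: 13→22, due 30, tardiness 0
T3: 22→36, due 14, tardiness 22
T1: 36→52, due 32, tardiness 20
Sum = 0+0+0+0+22+20 = 42.
FIFO (arrival order): T1 T2 T3 T4 T5 T6.
T1: 0→16, due 32, tardiness 0
T2: 16→25, due 30, tardiness 0
T3: 25→39, due 14, tardiness 25
T4: 39→46, due 22, tardiness 24
T5: 46→48, due 15, tardiness 33
T6: 48→52, due 10, tardiness 42
Sum = 0+0+25+24+33+42 = 124.
EDD 40, SPT 42, FIFO 124 → minimum 40.

40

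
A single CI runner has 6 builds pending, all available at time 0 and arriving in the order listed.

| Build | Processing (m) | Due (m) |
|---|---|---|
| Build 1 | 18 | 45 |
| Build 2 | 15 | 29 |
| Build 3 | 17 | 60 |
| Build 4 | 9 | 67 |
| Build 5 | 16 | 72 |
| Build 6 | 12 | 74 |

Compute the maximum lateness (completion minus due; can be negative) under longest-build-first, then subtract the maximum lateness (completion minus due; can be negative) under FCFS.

24

LPT (decreasing processing time): Build 1 Build 3 Build 5 Build 2 Build 6 Build 4.
Build 1: 0→18, due 45, lateness -27
Build 3: 18→35, due 60, lateness -25
Build 5: 35→51, due 72, lateness -21
Build 2: 51→66, due 29, lateness 37
Build 6: 66→78, due 74, lateness 4
Build 4: 78→87, due 67, lateness 20
Maximum = 37.
FIFO (arrival order): Build 1 Build 2 Build 3 Build 4 Build 5 Build 6.
Build 1: 0→18, due 45, lateness -27
Build 2: 18→33, due 29, lateness 4
Build 3: 33→50, due 60, lateness -10
Build 4: 50→59, due 67, lateness -8
Build 5: 59→75, due 72, lateness 3
Build 6: 75→87, due 74, lateness 13
Maximum = 13.
Difference = 37 − 13 = 24.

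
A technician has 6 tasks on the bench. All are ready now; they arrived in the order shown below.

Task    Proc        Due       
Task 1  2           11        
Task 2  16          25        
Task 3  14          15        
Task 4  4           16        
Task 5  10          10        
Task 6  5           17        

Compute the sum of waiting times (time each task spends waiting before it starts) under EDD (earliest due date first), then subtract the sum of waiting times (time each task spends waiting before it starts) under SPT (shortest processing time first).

EDD (increasing due date): Task 5 Task 1 Task 3 Task 4 Task 6 Task 2.
Task 5: waits 0, runs 0→10
Task 1: waits 10, runs 10→12
Task 3: waits 12, runs 12→26
Task 4: waits 26, runs 26→30
Task 6: waits 30, runs 30→35
Task 2: waits 35, runs 35→51
Sum = 0+10+12+26+30+35 = 113.
SPT (increasing processing time): Task 1 Task 4 Task 6 Task 5 Task 3 Task 2.
Task 1: waits 0, runs 0→2
Task 4: waits 2, runs 2→6
Task 6: waits 6, runs 6→11
Task 5: waits 11, runs 11→21
Task 3: waits 21, runs 21→35
Task 2: waits 35, runs 35→51
Sum = 0+2+6+11+21+35 = 75.
Difference = 113 − 75 = 38.

38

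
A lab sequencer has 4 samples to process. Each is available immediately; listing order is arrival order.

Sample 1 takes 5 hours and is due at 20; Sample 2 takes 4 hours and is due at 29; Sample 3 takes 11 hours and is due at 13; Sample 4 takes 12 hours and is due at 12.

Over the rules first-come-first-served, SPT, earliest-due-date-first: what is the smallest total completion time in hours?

65

FIFO (arrival order): Sample 1 Sample 2 Sample 3 Sample 4.
Sample 1: 0→5
Sample 2: 5→9
Sample 3: 9→20
Sample 4: 20→32
Sum = 5+9+20+32 = 66.
SPT (increasing processing time): Sample 2 Sample 1 Sample 3 Sample 4.
Sample 2: 0→4
Sample 1: 4→9
Sample 3: 9→20
Sample 4: 20→32
Sum = 4+9+20+32 = 65.
EDD (increasing due date): Sample 4 Sample 3 Sample 1 Sample 2.
Sample 4: 0→12
Sample 3: 12→23
Sample 1: 23→28
Sample 2: 28→32
Sum = 12+23+28+32 = 95.
FIFO 66, SPT 65, EDD 95 → minimum 65.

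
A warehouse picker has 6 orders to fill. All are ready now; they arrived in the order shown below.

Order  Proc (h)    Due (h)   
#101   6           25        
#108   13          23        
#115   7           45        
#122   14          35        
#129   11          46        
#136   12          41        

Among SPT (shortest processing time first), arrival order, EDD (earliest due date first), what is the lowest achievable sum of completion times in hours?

SPT (increasing processing time): #101 #115 #129 #136 #108 #122.
#101: 0→6
#115: 6→13
#129: 13→24
#136: 24→36
#108: 36→49
#122: 49→63
Sum = 6+13+24+36+49+63 = 191.
FIFO (arrival order): #101 #108 #115 #122 #129 #136.
#101: 0→6
#108: 6→19
#115: 19→26
#122: 26→40
#129: 40→51
#136: 51→63
Sum = 6+19+26+40+51+63 = 205.
EDD (increasing due date): #108 #101 #122 #136 #115 #129.
#108: 0→13
#101: 13→19
#122: 19→33
#136: 33→45
#115: 45→52
#129: 52→63
Sum = 13+19+33+45+52+63 = 225.
SPT 191, FIFO 205, EDD 225 → minimum 191.

191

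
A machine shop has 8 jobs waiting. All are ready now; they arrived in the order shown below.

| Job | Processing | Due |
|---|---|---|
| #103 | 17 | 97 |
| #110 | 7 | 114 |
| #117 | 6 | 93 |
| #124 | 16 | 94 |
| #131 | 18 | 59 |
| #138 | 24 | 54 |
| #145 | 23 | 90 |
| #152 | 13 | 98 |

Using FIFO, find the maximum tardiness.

34

FIFO (arrival order): #103 #110 #117 #124 #131 #138 #145 #152.
#103: 0→17, due 97, tardiness 0
#110: 17→24, due 114, tardiness 0
#117: 24→30, due 93, tardiness 0
#124: 30→46, due 94, tardiness 0
#131: 46→64, due 59, tardiness 5
#138: 64→88, due 54, tardiness 34
#145: 88→111, due 90, tardiness 21
#152: 111→124, due 98, tardiness 26
Maximum = 34.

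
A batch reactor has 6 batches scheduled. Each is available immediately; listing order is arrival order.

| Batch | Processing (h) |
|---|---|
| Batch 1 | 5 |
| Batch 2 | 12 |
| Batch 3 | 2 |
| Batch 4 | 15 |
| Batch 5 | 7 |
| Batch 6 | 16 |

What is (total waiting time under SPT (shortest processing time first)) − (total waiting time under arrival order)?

-26

SPT (increasing processing time): Batch 3 Batch 1 Batch 5 Batch 2 Batch 4 Batch 6.
Batch 3: waits 0, runs 0→2
Batch 1: waits 2, runs 2→7
Batch 5: waits 7, runs 7→14
Batch 2: waits 14, runs 14→26
Batch 4: waits 26, runs 26→41
Batch 6: waits 41, runs 41→57
Sum = 0+2+7+14+26+41 = 90.
FIFO (arrival order): Batch 1 Batch 2 Batch 3 Batch 4 Batch 5 Batch 6.
Batch 1: waits 0, runs 0→5
Batch 2: waits 5, runs 5→17
Batch 3: waits 17, runs 17→19
Batch 4: waits 19, runs 19→34
Batch 5: waits 34, runs 34→41
Batch 6: waits 41, runs 41→57
Sum = 0+5+17+19+34+41 = 116.
Difference = 90 − 116 = -26.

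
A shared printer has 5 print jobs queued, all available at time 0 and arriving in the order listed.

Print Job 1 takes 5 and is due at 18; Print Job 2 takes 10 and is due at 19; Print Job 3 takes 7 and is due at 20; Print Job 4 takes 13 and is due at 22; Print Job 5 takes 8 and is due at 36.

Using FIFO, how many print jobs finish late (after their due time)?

FIFO (arrival order): Print Job 1 Print Job 2 Print Job 3 Print Job 4 Print Job 5.
Print Job 1: 0→5, due 18, tardiness 0
Print Job 2: 5→15, due 19, tardiness 0
Print Job 3: 15→22, due 20, tardiness 2
Print Job 4: 22→35, due 22, tardiness 13
Print Job 5: 35→43, due 36, tardiness 7
Late print jobs: 3.

3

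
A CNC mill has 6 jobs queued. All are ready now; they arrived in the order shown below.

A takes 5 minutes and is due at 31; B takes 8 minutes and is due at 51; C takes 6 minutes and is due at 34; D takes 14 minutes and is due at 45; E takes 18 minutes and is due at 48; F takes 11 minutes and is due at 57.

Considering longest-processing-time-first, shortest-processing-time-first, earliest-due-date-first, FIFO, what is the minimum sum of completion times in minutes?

171

LPT (decreasing processing time): E D F B C A.
E: 0→18
D: 18→32
F: 32→43
B: 43→51
C: 51→57
A: 57→62
Sum = 18+32+43+51+57+62 = 263.
SPT (increasing processing time): A C B F D E.
A: 0→5
C: 5→11
B: 11→19
F: 19→30
D: 30→44
E: 44→62
Sum = 5+11+19+30+44+62 = 171.
EDD (increasing due date): A C D E B F.
A: 0→5
C: 5→11
D: 11→25
E: 25→43
B: 43→51
F: 51→62
Sum = 5+11+25+43+51+62 = 197.
FIFO (arrival order): A B C D E F.
A: 0→5
B: 5→13
C: 13→19
D: 19→33
E: 33→51
F: 51→62
Sum = 5+13+19+33+51+62 = 183.
LPT 263, SPT 171, EDD 197, FIFO 183 → minimum 171.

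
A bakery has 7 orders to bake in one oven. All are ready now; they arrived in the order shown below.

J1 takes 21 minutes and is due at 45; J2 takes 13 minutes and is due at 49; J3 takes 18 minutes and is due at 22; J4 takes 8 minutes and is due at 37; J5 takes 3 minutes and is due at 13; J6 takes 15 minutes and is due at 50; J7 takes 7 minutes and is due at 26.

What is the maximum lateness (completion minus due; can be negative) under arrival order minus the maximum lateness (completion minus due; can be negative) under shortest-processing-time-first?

FIFO (arrival order): J1 J2 J3 J4 J5 J6 J7.
J1: 0→21, due 45, lateness -24
J2: 21→34, due 49, lateness -15
J3: 34→52, due 22, lateness 30
J4: 52→60, due 37, lateness 23
J5: 60→63, due 13, lateness 50
J6: 63→78, due 50, lateness 28
J7: 78→85, due 26, lateness 59
Maximum = 59.
SPT (increasing processing time): J5 J7 J4 J2 J6 J3 J1.
J5: 0→3, due 13, lateness -10
J7: 3→10, due 26, lateness -16
J4: 10→18, due 37, lateness -19
J2: 18→31, due 49, lateness -18
J6: 31→46, due 50, lateness -4
J3: 46→64, due 22, lateness 42
J1: 64→85, due 45, lateness 40
Maximum = 42.
Difference = 59 − 42 = 17.

17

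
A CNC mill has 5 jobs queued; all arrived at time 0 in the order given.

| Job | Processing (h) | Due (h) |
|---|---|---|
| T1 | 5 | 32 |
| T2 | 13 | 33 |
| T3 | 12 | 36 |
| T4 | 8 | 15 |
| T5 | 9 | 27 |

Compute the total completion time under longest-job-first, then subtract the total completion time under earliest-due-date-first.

32

LPT (decreasing processing time): T2 T3 T5 T4 T1.
T2: 0→13
T3: 13→25
T5: 25→34
T4: 34→42
T1: 42→47
Sum = 13+25+34+42+47 = 161.
EDD (increasing due date): T4 T5 T1 T2 T3.
T4: 0→8
T5: 8→17
T1: 17→22
T2: 22→35
T3: 35→47
Sum = 8+17+22+35+47 = 129.
Difference = 161 − 129 = 32.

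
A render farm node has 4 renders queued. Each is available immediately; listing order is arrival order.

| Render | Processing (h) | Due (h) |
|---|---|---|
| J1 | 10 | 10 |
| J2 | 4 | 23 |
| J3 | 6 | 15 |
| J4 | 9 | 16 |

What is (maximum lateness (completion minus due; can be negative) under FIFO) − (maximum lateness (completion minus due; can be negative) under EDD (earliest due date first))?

FIFO (arrival order): J1 J2 J3 J4.
J1: 0→10, due 10, lateness 0
J2: 10→14, due 23, lateness -9
J3: 14→20, due 15, lateness 5
J4: 20→29, due 16, lateness 13
Maximum = 13.
EDD (increasing due date): J1 J3 J4 J2.
J1: 0→10, due 10, lateness 0
J3: 10→16, due 15, lateness 1
J4: 16→25, due 16, lateness 9
J2: 25→29, due 23, lateness 6
Maximum = 9.
Difference = 13 − 9 = 4.

4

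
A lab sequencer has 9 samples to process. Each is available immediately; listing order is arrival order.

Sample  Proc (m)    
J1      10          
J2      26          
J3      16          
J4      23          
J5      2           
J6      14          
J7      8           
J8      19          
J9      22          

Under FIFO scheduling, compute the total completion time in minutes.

FIFO (arrival order): J1 J2 J3 J4 J5 J6 J7 J8 J9.
J1: 0→10
J2: 10→36
J3: 36→52
J4: 52→75
J5: 75→77
J6: 77→91
J7: 91→99
J8: 99→118
J9: 118→140
Sum = 10+36+52+75+77+91+99+118+140 = 698.

698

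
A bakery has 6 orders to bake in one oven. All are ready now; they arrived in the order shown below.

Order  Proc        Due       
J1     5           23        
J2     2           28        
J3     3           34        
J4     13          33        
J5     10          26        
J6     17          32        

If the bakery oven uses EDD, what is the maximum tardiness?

16

EDD (increasing due date): J1 J5 J2 J6 J4 J3.
J1: 0→5, due 23, tardiness 0
J5: 5→15, due 26, tardiness 0
J2: 15→17, due 28, tardiness 0
J6: 17→34, due 32, tardiness 2
J4: 34→47, due 33, tardiness 14
J3: 47→50, due 34, tardiness 16
Maximum = 16.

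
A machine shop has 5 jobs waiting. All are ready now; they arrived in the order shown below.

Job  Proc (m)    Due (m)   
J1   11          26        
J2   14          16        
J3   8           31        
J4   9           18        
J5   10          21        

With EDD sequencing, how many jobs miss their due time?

EDD (increasing due date): J2 J4 J5 J1 J3.
J2: 0→14, due 16, tardiness 0
J4: 14→23, due 18, tardiness 5
J5: 23→33, due 21, tardiness 12
J1: 33→44, due 26, tardiness 18
J3: 44→52, due 31, tardiness 21
Late jobs: 4.

4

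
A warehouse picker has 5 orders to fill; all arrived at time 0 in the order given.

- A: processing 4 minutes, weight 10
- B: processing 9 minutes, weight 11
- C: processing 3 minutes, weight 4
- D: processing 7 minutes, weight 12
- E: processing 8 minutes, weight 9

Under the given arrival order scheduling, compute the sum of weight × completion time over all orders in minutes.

FIFO (arrival order): A B C D E.
A: finishes 4, weight 10, w·C = 40
B: finishes 13, weight 11, w·C = 143
C: finishes 16, weight 4, w·C = 64
D: finishes 23, weight 12, w·C = 276
E: finishes 31, weight 9, w·C = 279
Sum = 40+143+64+276+279 = 802.

802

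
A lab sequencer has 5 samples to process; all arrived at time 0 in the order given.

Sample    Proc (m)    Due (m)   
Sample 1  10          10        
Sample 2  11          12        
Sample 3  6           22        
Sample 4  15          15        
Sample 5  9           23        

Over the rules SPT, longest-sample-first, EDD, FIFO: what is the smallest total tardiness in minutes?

69

SPT (increasing processing time): Sample 3 Sample 5 Sample 1 Sample 2 Sample 4.
Sample 3: 0→6, due 22, tardiness 0
Sample 5: 6→15, due 23, tardiness 0
Sample 1: 15→25, due 10, tardiness 15
Sample 2: 25→36, due 12, tardiness 24
Sample 4: 36→51, due 15, tardiness 36
Sum = 0+0+15+24+36 = 75.
LPT (decreasing processing time): Sample 4 Sample 2 Sample 1 Sample 5 Sample 3.
Sample 4: 0→15, due 15, tardiness 0
Sample 2: 15→26, due 12, tardiness 14
Sample 1: 26→36, due 10, tardiness 26
Sample 5: 36→45, due 23, tardiness 22
Sample 3: 45→51, due 22, tardiness 29
Sum = 0+14+26+22+29 = 91.
EDD (increasing due date): Sample 1 Sample 2 Sample 4 Sample 3 Sample 5.
Sample 1: 0→10, due 10, tardiness 0
Sample 2: 10→21, due 12, tardiness 9
Sample 4: 21→36, due 15, tardiness 21
Sample 3: 36→42, due 22, tardiness 20
Sample 5: 42→51, due 23, tardiness 28
Sum = 0+9+21+20+28 = 78.
FIFO (arrival order): Sample 1 Sample 2 Sample 3 Sample 4 Sample 5.
Sample 1: 0→10, due 10, tardiness 0
Sample 2: 10→21, due 12, tardiness 9
Sample 3: 21→27, due 22, tardiness 5
Sample 4: 27→42, due 15, tardiness 27
Sample 5: 42→51, due 23, tardiness 28
Sum = 0+9+5+27+28 = 69.
SPT 75, LPT 91, EDD 78, FIFO 69 → minimum 69.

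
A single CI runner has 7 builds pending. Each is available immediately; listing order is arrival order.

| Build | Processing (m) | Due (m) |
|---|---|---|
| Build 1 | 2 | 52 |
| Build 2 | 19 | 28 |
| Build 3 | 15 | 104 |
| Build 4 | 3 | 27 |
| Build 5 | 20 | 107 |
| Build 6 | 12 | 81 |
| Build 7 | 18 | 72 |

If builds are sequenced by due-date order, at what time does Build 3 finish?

EDD (increasing due date): Build 4 Build 2 Build 1 Build 7 Build 6 Build 3 Build 5.
Build 4: 0→3
Build 2: 3→22
Build 1: 22→24
Build 7: 24→42
Build 6: 42→54
Build 3: 54→69

69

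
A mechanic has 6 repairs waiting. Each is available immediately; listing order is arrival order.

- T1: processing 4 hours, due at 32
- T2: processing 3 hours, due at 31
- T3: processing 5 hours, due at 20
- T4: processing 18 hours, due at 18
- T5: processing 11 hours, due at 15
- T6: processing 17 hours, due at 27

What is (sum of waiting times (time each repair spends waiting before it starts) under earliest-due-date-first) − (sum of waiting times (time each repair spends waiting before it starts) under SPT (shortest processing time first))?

EDD (increasing due date): T5 T4 T3 T6 T2 T1.
T5: waits 0, runs 0→11
T4: waits 11, runs 11→29
T3: waits 29, runs 29→34
T6: waits 34, runs 34→51
T2: waits 51, runs 51→54
T1: waits 54, runs 54→58
Sum = 0+11+29+34+51+54 = 179.
SPT (increasing processing time): T2 T1 T3 T5 T6 T4.
T2: waits 0, runs 0→3
T1: waits 3, runs 3→7
T3: waits 7, runs 7→12
T5: waits 12, runs 12→23
T6: waits 23, runs 23→40
T4: waits 40, runs 40→58
Sum = 0+3+7+12+23+40 = 85.
Difference = 179 − 85 = 94.

94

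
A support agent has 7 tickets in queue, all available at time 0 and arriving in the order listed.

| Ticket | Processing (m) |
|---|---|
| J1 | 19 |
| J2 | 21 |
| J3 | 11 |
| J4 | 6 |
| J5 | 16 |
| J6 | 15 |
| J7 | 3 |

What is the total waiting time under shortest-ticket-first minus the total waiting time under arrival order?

-140

SPT (increasing processing time): J7 J4 J3 J6 J5 J1 J2.
J7: waits 0, runs 0→3
J4: waits 3, runs 3→9
J3: waits 9, runs 9→20
J6: waits 20, runs 20→35
J5: waits 35, runs 35→51
J1: waits 51, runs 51→70
J2: waits 70, runs 70→91
Sum = 0+3+9+20+35+51+70 = 188.
FIFO (arrival order): J1 J2 J3 J4 J5 J6 J7.
J1: waits 0, runs 0→19
J2: waits 19, runs 19→40
J3: waits 40, runs 40→51
J4: waits 51, runs 51→57
J5: waits 57, runs 57→73
J6: waits 73, runs 73→88
J7: waits 88, runs 88→91
Sum = 0+19+40+51+57+73+88 = 328.
Difference = 188 − 328 = -140.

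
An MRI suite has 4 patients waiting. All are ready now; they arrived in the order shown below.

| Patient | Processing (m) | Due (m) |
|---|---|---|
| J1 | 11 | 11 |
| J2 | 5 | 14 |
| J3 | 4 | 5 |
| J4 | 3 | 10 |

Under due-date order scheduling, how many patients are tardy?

EDD (increasing due date): J3 J4 J1 J2.
J3: 0→4, due 5, tardiness 0
J4: 4→7, due 10, tardiness 0
J1: 7→18, due 11, tardiness 7
J2: 18→23, due 14, tardiness 9
Late patients: 2.

2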